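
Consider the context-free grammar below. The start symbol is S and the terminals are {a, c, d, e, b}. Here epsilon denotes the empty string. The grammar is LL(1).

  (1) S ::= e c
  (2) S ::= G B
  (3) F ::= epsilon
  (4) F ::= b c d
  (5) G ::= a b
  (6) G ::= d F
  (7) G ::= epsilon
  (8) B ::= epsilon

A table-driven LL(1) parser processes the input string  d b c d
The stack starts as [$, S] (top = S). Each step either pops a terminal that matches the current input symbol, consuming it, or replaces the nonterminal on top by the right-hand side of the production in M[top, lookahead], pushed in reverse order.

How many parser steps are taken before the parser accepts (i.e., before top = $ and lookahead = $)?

8

     Stack      Input      Action
  1  $ S        d b c d $  expand S ::= G B
  2  $ B G      d b c d $  expand G ::= d F
  3  $ B F d    d b c d $  match d
  4  $ B F      b c d $    expand F ::= b c d
  5  $ B d c b  b c d $    match b
  6  $ B d c    c d $      match c
  7  $ B d      d $        match d
  8  $ B        $          expand B ::= epsilon
Accept reached after 8 steps.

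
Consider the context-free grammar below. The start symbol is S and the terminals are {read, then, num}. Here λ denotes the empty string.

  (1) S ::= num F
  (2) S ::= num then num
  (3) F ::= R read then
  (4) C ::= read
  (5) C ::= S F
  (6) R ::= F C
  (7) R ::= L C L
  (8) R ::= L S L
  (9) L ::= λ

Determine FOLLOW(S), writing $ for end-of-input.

FIRST(S) = {num}
FIRST(L) = {λ}
FIRST(C) = {num, read}  (via S F)
FIRST(F) = {num, read}  (via R read then)
FIRST(R) = {num, read}  (via F C, L C L, L S L)
FOLLOW(S) includes $ since S is the start symbol.
FOLLOW(R): in F::=R read then, R is followed by read then with FIRST {read}. Thus FOLLOW(R) = {read}.
FOLLOW(S): in C::=S F, S is followed by F with FIRST {num, read}; in R::=L S L, S is followed by L with FIRST {λ}; in R::=L S L, the suffix after S is nullable, so FOLLOW(S) ⊇ FOLLOW(R) = {read}. Thus FOLLOW(S) = {$, num, read}.
FOLLOW(C): in R::=F C, the suffix after C is empty, so FOLLOW(C) ⊇ FOLLOW(R) = {read}; in R::=L C L, C is followed by L with FIRST {λ}; in R::=L C L, the suffix after C is nullable, so FOLLOW(C) ⊇ FOLLOW(R) = {read}. Thus FOLLOW(C) = {read}.
FOLLOW(F): in S::=num F, the suffix after F is empty, so FOLLOW(F) ⊇ FOLLOW(S) = {$, num, read}; in C::=S F, the suffix after F is empty, so FOLLOW(F) ⊇ FOLLOW(C) = {read}; in R::=F C, F is followed by C with FIRST {num, read}. Thus FOLLOW(F) = {$, num, read}.
FOLLOW(L): in R::=L C L (occurrence 1), L is followed by C L with FIRST {num, read}; in R::=L C L (occurrence 2), the suffix after L is empty, so FOLLOW(L) ⊇ FOLLOW(R) = {read}; in R::=L S L (occurrence 1), L is followed by S L with FIRST {num}; in R::=L S L (occurrence 2), the suffix after L is empty, so FOLLOW(L) ⊇ FOLLOW(R) = {read}. Thus FOLLOW(L) = {num, read}.

{$, num, read}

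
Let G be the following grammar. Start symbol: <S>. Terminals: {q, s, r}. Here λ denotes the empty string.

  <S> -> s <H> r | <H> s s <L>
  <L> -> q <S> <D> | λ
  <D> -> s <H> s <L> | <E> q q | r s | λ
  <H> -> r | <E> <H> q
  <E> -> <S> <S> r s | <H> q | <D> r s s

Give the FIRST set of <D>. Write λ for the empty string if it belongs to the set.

{λ, r, s}

FIRST(<L>): from <L>->q <S> <D> we get {q}; from <L>->λ we get {λ}. So FIRST(<L>) = {λ, q}.
FIRST(<S>): from <S>->s <H> r we get {s}; from <S>-><H> s s <L> we get {r, s}. So FIRST(<S>) = {r, s}.
FIRST(<D>): from <D>->s <H> s <L> we get {s}; from <D>-><E> q q we get {r, s}; from <D>->r s we get {r}; from <D>->λ we get {λ}. So FIRST(<D>) = {λ, r, s}.
FIRST(<H>): from <H>->r we get {r}; from <H>-><E> <H> q we get {r, s}. So FIRST(<H>) = {r, s}.
FIRST(<E>): from <E>-><S> <S> r s we get {r, s}; from <E>-><H> q we get {r, s}; from <E>-><D> r s s we get {r, s}. So FIRST(<E>) = {r, s}.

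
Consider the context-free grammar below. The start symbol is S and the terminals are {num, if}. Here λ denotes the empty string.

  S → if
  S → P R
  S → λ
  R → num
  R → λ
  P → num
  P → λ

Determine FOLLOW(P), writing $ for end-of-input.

FIRST(R): from R→num we get {num}; from R→λ we get {λ}. So FIRST(R) = {λ, num}.
FIRST(P): from P→num we get {num}; from P→λ we get {λ}. So FIRST(P) = {λ, num}.
FIRST(S): from S→if we get {if}; from S→P R we get {λ, num}; from S→λ we get {λ}. So FIRST(S) = {λ, if, num}.
FOLLOW(S) includes $ since S is the start symbol.
FOLLOW(S): S appears on no right-hand side. Thus FOLLOW(S) = {$}.
FOLLOW(R): in S→P R, the suffix after R is empty, so FOLLOW(R) ⊇ FOLLOW(S) = {$}. Thus FOLLOW(R) = {$}.
FOLLOW(P): in S→P R, P is followed by R with FIRST {λ, num}; in S→P R, the suffix after P is nullable, so FOLLOW(P) ⊇ FOLLOW(S) = {$}. Thus FOLLOW(P) = {$, num}.

{$, num}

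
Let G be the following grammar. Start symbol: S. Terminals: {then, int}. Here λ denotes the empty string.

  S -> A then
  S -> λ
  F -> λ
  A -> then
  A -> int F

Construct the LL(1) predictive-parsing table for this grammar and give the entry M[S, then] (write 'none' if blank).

FIRST(F) = {λ}
FIRST(A) = {int, then}
FIRST(S) = {λ, int, then}  (via A then)
FOLLOW(S) includes $ since S is the start symbol.
FOLLOW(S): S appears on no right-hand side. Thus FOLLOW(S) = {$}.
For S -> A then: FIRST(A then) = {int, then}, so it goes in M[S, t] for t ∈ {int, then}.
For S -> λ: FIRST(λ) = {λ}, so it goes in M[S, t] for t ∈ {}; since λ ∈ FIRST, also for every t ∈ FOLLOW(S) = {$}.

S -> A then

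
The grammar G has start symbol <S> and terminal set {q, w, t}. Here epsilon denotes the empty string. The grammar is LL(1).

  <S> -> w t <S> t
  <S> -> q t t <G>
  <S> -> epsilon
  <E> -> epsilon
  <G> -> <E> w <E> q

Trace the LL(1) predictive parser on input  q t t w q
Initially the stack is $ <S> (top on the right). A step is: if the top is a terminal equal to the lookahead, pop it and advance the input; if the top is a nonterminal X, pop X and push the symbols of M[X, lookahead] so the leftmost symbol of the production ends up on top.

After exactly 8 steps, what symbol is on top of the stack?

     Stack          Input        Action
  1  $ <S>          q t t w q $  expand <S> -> q t t <G>
  2  $ <G> t t q    q t t w q $  match q
  3  $ <G> t t      t t w q $    match t
  4  $ <G> t        t w q $      match t
  5  $ <G>          w q $        expand <G> -> <E> w <E> q
  6  $ q <E> w <E>  w q $        expand <E> -> epsilon
  7  $ q <E> w      w q $        match w
  8  $ q <E>        q $          expand <E> -> epsilon
Stack after step 8: $ q (top = q).

q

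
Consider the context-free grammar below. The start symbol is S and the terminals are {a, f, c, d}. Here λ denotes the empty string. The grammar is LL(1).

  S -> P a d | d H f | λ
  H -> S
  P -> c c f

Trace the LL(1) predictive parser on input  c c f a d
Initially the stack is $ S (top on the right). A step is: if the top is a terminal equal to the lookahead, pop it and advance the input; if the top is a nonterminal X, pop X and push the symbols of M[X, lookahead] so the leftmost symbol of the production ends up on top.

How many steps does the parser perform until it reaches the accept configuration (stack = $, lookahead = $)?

     Stack        Input        Action
  1  $ S          c c f a d $  expand S -> P a d
  2  $ d a P      c c f a d $  expand P -> c c f
  3  $ d a f c c  c c f a d $  match c
  4  $ d a f c    c f a d $    match c
  5  $ d a f      f a d $      match f
  6  $ d a        a d $        match a
  7  $ d          d $          match d
Accept reached after 7 steps.

7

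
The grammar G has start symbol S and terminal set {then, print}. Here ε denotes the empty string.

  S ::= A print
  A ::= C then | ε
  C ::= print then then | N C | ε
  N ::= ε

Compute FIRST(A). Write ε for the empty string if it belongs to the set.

FIRST(N): from N::=ε we get {ε}. So FIRST(N) = {ε}.
FIRST(C): from C::=print then then we get {print}; from C::=N C we get {ε, print}; from C::=ε we get {ε}. So FIRST(C) = {ε, print}.
FIRST(A): from A::=C then we get {print, then}; from A::=ε we get {ε}. So FIRST(A) = {ε, print, then}.
FIRST(S): from S::=A print we get {print, then}. So FIRST(S) = {print, then}.

{ε, print, then}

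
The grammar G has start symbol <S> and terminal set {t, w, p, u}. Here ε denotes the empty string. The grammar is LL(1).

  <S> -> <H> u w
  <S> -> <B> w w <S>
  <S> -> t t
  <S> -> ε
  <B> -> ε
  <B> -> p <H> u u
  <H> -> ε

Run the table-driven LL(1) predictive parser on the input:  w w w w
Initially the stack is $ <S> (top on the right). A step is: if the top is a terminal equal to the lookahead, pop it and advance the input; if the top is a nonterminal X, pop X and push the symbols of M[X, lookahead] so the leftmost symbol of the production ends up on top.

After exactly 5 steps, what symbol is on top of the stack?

<B>

     Stack          Input      Action
  1  $ <S>          w w w w $  expand <S> -> <B> w w <S>
  2  $ <S> w w <B>  w w w w $  expand <B> -> ε
  3  $ <S> w w      w w w w $  match w
  4  $ <S> w        w w w $    match w
  5  $ <S>          w w $      expand <S> -> <B> w w <S>
Stack after step 5: $ <S> w w <B> (top = <B>).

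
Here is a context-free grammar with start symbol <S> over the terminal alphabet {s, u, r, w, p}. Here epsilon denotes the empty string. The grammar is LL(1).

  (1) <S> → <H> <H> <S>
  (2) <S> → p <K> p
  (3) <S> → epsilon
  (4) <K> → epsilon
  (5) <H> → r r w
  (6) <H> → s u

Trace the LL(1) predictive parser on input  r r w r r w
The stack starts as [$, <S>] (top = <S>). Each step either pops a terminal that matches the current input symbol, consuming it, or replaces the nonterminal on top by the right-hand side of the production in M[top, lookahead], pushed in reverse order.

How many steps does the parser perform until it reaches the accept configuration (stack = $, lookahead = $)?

      Stack            Input          Action
   1  $ <S>            r r w r r w $  expand <S> → <H> <H> <S>
   2  $ <S> <H> <H>    r r w r r w $  expand <H> → r r w
   3  $ <S> <H> w r r  r r w r r w $  match r
   4  $ <S> <H> w r    r w r r w $    match r
   5  $ <S> <H> w      w r r w $      match w
   6  $ <S> <H>        r r w $        expand <H> → r r w
   7  $ <S> w r r      r r w $        match r
   8  $ <S> w r        r w $          match r
   9  $ <S> w          w $            match w
  10  $ <S>            $              expand <S> → epsilon
Accept reached after 10 steps.

10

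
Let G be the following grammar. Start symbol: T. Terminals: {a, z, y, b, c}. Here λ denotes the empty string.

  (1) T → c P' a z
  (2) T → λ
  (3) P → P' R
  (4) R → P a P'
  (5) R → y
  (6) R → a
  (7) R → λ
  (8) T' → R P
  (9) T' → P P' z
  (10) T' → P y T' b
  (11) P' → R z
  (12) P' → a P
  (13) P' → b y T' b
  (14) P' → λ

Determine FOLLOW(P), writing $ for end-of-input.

{a, b, y, z}

FIRST(T) = {λ, c}
FIRST(P) = {λ, a, b, y, z}  (via P' R)
FIRST(R) = {λ, a, b, y, z}  (via P a P')
FIRST(P') = {λ, a, b, y, z}  (via R z)
FIRST(T') = {λ, a, b, y, z}  (via R P, P P' z, P y T' b)
FOLLOW(T) includes $ since T is the start symbol.
FOLLOW(T): T appears on no right-hand side. Thus FOLLOW(T) = {$}.
FOLLOW(T'): in T'→P y T' b, T' is followed by b with FIRST {b}; in P'→b y T' b, T' is followed by b with FIRST {b}. Thus FOLLOW(T') = {b}.
FOLLOW(P): in R→P a P', P is followed by a P' with FIRST {a}; in T'→R P, the suffix after P is empty, so FOLLOW(P) ⊇ FOLLOW(T') = {b}; in T'→P P' z, P is followed by P' z with FIRST {a, b, y, z}; in T'→P y T' b, P is followed by y T' b with FIRST {y}; in P'→a P, the suffix after P is empty, so FOLLOW(P) ⊇ FOLLOW(P') = {a, b, y, z}. Thus FOLLOW(P) = {a, b, y, z}.
FOLLOW(R): in P→P' R, the suffix after R is empty, so FOLLOW(R) ⊇ FOLLOW(P) = {a, b, y, z}; in T'→R P, R is followed by P with FIRST {λ, a, b, y, z}; in T'→R P, the suffix after R is nullable, so FOLLOW(R) ⊇ FOLLOW(T') = {b}; in P'→R z, R is followed by z with FIRST {z}. Thus FOLLOW(R) = {a, b, y, z}.
FOLLOW(P'): in T→c P' a z, P' is followed by a z with FIRST {a}; in P→P' R, P' is followed by R with FIRST {λ, a, b, y, z}; in P→P' R, the suffix after P' is nullable, so FOLLOW(P') ⊇ FOLLOW(P) = {a, b, y, z}; in R→P a P', the suffix after P' is empty, so FOLLOW(P') ⊇ FOLLOW(R) = {a, b, y, z}; in T'→P P' z, P' is followed by z with FIRST {z}. Thus FOLLOW(P') = {a, b, y, z}.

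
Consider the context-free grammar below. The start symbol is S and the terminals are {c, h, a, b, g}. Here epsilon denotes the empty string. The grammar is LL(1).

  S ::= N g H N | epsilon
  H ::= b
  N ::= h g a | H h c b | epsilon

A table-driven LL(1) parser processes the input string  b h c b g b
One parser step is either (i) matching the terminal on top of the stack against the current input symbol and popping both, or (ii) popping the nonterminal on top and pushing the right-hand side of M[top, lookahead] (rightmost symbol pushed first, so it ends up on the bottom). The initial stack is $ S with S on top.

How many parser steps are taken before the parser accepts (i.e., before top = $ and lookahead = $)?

11

step 1: stack=$ S  input=b h c b g b $  — expand S ::= N g H N
step 2: stack=$ N H g N  input=b h c b g b $  — expand N ::= H h c b
step 3: stack=$ N H g b c h H  input=b h c b g b $  — expand H ::= b
step 4: stack=$ N H g b c h b  input=b h c b g b $  — match b
step 5: stack=$ N H g b c h  input=h c b g b $  — match h
step 6: stack=$ N H g b c  input=c b g b $  — match c
step 7: stack=$ N H g b  input=b g b $  — match b
step 8: stack=$ N H g  input=g b $  — match g
step 9: stack=$ N H  input=b $  — expand H ::= b
step 10: stack=$ N b  input=b $  — match b
step 11: stack=$ N  input=$  — expand N ::= epsilon
Accept reached after 11 steps.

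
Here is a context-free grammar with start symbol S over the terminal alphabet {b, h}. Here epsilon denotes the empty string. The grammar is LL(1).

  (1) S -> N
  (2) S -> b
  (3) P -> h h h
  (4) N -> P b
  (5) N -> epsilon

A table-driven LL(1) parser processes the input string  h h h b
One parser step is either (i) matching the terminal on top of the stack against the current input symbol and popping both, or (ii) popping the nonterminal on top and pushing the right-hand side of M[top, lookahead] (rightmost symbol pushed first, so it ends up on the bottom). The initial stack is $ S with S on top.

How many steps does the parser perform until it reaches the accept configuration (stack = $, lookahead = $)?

     Stack      Input      Action
  1  $ S        h h h b $  expand S -> N
  2  $ N        h h h b $  expand N -> P b
  3  $ b P      h h h b $  expand P -> h h h
  4  $ b h h h  h h h b $  match h
  5  $ b h h    h h b $    match h
  6  $ b h      h b $      match h
  7  $ b        b $        match b
Accept reached after 7 steps.

7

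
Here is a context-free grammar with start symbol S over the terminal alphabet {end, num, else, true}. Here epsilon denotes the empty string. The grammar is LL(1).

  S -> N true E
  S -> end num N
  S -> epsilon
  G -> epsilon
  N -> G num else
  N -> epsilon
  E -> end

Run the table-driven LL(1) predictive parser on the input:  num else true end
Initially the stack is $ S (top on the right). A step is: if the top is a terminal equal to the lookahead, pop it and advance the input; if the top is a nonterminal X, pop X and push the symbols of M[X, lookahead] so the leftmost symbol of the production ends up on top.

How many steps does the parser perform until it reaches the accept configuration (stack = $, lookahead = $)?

step 1: stack=$ S  input=num else true end $  — expand S -> N true E
step 2: stack=$ E true N  input=num else true end $  — expand N -> G num else
step 3: stack=$ E true else num G  input=num else true end $  — expand G -> epsilon
step 4: stack=$ E true else num  input=num else true end $  — match num
step 5: stack=$ E true else  input=else true end $  — match else
step 6: stack=$ E true  input=true end $  — match true
step 7: stack=$ E  input=end $  — expand E -> end
step 8: stack=$ end  input=end $  — match end
Accept reached after 8 steps.

8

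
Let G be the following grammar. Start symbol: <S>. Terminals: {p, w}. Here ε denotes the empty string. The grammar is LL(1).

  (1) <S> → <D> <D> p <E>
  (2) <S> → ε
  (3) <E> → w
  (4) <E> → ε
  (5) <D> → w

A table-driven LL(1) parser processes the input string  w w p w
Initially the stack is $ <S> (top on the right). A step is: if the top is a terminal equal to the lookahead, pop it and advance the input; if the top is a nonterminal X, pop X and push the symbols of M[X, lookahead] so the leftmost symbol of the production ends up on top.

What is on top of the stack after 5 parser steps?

     Stack            Input      Action
  1  $ <S>            w w p w $  expand <S> → <D> <D> p <E>
  2  $ <E> p <D> <D>  w w p w $  expand <D> → w
  3  $ <E> p <D> w    w w p w $  match w
  4  $ <E> p <D>      w p w $    expand <D> → w
  5  $ <E> p w        w p w $    match w
Stack after step 5: $ <E> p (top = p).

p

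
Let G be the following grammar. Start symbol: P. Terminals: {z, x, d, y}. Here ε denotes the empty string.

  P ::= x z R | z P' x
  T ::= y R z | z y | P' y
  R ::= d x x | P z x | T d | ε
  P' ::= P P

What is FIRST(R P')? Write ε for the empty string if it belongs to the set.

{d, x, y, z}

FIRST(P): from P::=x z R we get {x}; from P::=z P' x we get {z}. So FIRST(P) = {x, z}.
FIRST(P'): from P'::=P P we get {x, z}. So FIRST(P') = {x, z}.
FIRST(T): from T::=y R z we get {y}; from T::=z y we get {z}; from T::=P' y we get {x, z}. So FIRST(T) = {x, y, z}.
FIRST(R): from R::=d x x we get {d}; from R::=P z x we get {x, z}; from R::=T d we get {x, y, z}; from R::=ε we get {ε}. So FIRST(R) = {ε, d, x, y, z}.
FIRST(R P'): take FIRST of each symbol in turn, carrying on past any symbol whose FIRST contains ε; result {d, x, y, z}.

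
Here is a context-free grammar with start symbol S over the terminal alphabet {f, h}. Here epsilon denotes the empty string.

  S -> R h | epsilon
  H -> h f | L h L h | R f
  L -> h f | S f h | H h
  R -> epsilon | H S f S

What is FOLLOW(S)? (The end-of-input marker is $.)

FIRST(S): from S->R h we get {f, h}; from S->epsilon we get {epsilon}. So FIRST(S) = {epsilon, f, h}.
FIRST(H): from H->h f we get {h}; from H->L h L h we get {f, h}; from H->R f we get {f, h}. So FIRST(H) = {f, h}.
FIRST(L): from L->h f we get {h}; from L->S f h we get {f, h}; from L->H h we get {f, h}. So FIRST(L) = {f, h}.
FIRST(R): from R->epsilon we get {epsilon}; from R->H S f S we get {f, h}. So FIRST(R) = {epsilon, f, h}.
FOLLOW(S) includes $ since S is the start symbol.
FOLLOW(H): in L->H h, H is followed by h with FIRST {h}; in R->H S f S, H is followed by S f S with FIRST {f, h}. Thus FOLLOW(H) = {f, h}.
FOLLOW(L): in H->L h L h (occurrence 1), L is followed by h L h with FIRST {h}; in H->L h L h (occurrence 2), L is followed by h with FIRST {h}. Thus FOLLOW(L) = {h}.
FOLLOW(R): in S->R h, R is followed by h with FIRST {h}; in H->R f, R is followed by f with FIRST {f}. Thus FOLLOW(R) = {f, h}.
FOLLOW(S): in L->S f h, S is followed by f h with FIRST {f}; in R->H S f S (occurrence 1), S is followed by f S with FIRST {f}; in R->H S f S (occurrence 2), the suffix after S is empty, so FOLLOW(S) ⊇ FOLLOW(R) = {f, h}. Thus FOLLOW(S) = {$, f, h}.

{$, f, h}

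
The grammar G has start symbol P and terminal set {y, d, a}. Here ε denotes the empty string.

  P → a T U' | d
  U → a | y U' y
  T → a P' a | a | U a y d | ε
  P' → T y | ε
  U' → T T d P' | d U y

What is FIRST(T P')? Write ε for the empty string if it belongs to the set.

{ε, a, y}

FIRST(P): from P→a T U' we get {a}; from P→d we get {d}. So FIRST(P) = {a, d}.
FIRST(U): from U→a we get {a}; from U→y U' y we get {y}. So FIRST(U) = {a, y}.
FIRST(T): from T→a P' a we get {a}; from T→a we get {a}; from T→U a y d we get {a, y}; from T→ε we get {ε}. So FIRST(T) = {ε, a, y}.
FIRST(P'): from P'→T y we get {a, y}; from P'→ε we get {ε}. So FIRST(P') = {ε, a, y}.
FIRST(U'): from U'→T T d P' we get {a, d, y}; from U'→d U y we get {d}. So FIRST(U') = {a, d, y}.
FIRST(T P'): take FIRST of each symbol in turn, carrying on past any symbol whose FIRST contains ε; result {ε, a, y}.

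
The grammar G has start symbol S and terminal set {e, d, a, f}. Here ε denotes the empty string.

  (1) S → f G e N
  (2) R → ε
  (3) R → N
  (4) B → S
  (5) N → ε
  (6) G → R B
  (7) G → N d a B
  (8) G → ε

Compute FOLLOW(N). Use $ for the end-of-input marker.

{$, d, e, f}

FIRST(S): from S→f G e N we get {f}. So FIRST(S) = {f}.
FIRST(N): from N→ε we get {ε}. So FIRST(N) = {ε}.
FIRST(R): from R→ε we get {ε}; from R→N we get {ε}. So FIRST(R) = {ε}.
FIRST(B): from B→S we get {f}. So FIRST(B) = {f}.
FIRST(G): from G→R B we get {f}; from G→N d a B we get {d}; from G→ε we get {ε}. So FIRST(G) = {ε, d, f}.
FOLLOW(S) includes $ since S is the start symbol.
FOLLOW(R): in G→R B, R is followed by B with FIRST {f}. Thus FOLLOW(R) = {f}.
FOLLOW(G): in S→f G e N, G is followed by e N with FIRST {e}. Thus FOLLOW(G) = {e}.
FOLLOW(B): in G→R B, the suffix after B is empty, so FOLLOW(B) ⊇ FOLLOW(G) = {e}; in G→N d a B, the suffix after B is empty, so FOLLOW(B) ⊇ FOLLOW(G) = {e}. Thus FOLLOW(B) = {e}.
FOLLOW(S): in B→S, the suffix after S is empty, so FOLLOW(S) ⊇ FOLLOW(B) = {e}. Thus FOLLOW(S) = {$, e}.
FOLLOW(N): in S→f G e N, the suffix after N is empty, so FOLLOW(N) ⊇ FOLLOW(S) = {$, e}; in R→N, the suffix after N is empty, so FOLLOW(N) ⊇ FOLLOW(R) = {f}; in G→N d a B, N is followed by d a B with FIRST {d}. Thus FOLLOW(N) = {$, d, e, f}.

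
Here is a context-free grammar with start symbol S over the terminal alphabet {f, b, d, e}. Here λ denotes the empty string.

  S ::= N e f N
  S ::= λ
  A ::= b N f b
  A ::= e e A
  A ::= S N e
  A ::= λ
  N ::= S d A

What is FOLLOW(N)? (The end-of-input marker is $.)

FIRST(S): from S::=N e f N we get {d}; from S::=λ we get {λ}. So FIRST(S) = {λ, d}.
FIRST(N): from N::=S d A we get {d}. So FIRST(N) = {d}.
FIRST(A): from A::=b N f b we get {b}; from A::=e e A we get {e}; from A::=S N e we get {d}; from A::=λ we get {λ}. So FIRST(A) = {λ, b, d, e}.
FOLLOW(S) includes $ since S is the start symbol.
FOLLOW(S): in A::=S N e, S is followed by N e with FIRST {d}; in N::=S d A, S is followed by d A with FIRST {d}. Thus FOLLOW(S) = {$, d}.
FOLLOW(N): in S::=N e f N (occurrence 1), N is followed by e f N with FIRST {e}; in S::=N e f N (occurrence 2), the suffix after N is empty, so FOLLOW(N) ⊇ FOLLOW(S) = {$, d}; in A::=b N f b, N is followed by f b with FIRST {f}; in A::=S N e, N is followed by e with FIRST {e}. Thus FOLLOW(N) = {$, d, e, f}.
FOLLOW(A): in A::=e e A, the suffix after A is empty (adds nothing new); in N::=S d A, the suffix after A is empty, so FOLLOW(A) ⊇ FOLLOW(N) = {$, d, e, f}. Thus FOLLOW(A) = {$, d, e, f}.

{$, d, e, f}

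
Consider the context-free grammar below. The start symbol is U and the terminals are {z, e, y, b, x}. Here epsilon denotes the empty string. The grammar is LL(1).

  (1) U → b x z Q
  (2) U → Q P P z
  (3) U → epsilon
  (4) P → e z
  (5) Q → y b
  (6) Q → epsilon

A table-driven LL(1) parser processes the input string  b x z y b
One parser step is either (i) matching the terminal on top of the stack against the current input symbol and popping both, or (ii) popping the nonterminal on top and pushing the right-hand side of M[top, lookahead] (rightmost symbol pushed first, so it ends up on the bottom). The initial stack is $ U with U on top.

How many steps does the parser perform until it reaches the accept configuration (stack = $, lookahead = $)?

7

step 1: stack=$ U  input=b x z y b $  — expand U → b x z Q
step 2: stack=$ Q z x b  input=b x z y b $  — match b
step 3: stack=$ Q z x  input=x z y b $  — match x
step 4: stack=$ Q z  input=z y b $  — match z
step 5: stack=$ Q  input=y b $  — expand Q → y b
step 6: stack=$ b y  input=y b $  — match y
step 7: stack=$ b  input=b $  — match b
Accept reached after 7 steps.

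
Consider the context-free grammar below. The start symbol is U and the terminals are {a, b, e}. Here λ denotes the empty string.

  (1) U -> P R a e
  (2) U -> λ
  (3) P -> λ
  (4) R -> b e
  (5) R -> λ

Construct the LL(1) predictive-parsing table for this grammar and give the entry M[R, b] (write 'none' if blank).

FIRST(P): from P->λ we get {λ}. So FIRST(P) = {λ}.
FIRST(R): from R->b e we get {b}; from R->λ we get {λ}. So FIRST(R) = {λ, b}.
FIRST(U): from U->P R a e we get {a, b}; from U->λ we get {λ}. So FIRST(U) = {λ, a, b}.
FOLLOW(U) includes $ since U is the start symbol.
FOLLOW(R): in U->P R a e, R is followed by a e with FIRST {a}. Thus FOLLOW(R) = {a}.
For R -> b e: FIRST(b e) = {b}, so it goes in M[R, t] for t ∈ {b}.
For R -> λ: FIRST(λ) = {λ}, so it goes in M[R, t] for t ∈ {}; since λ ∈ FIRST, also for every t ∈ FOLLOW(R) = {a}.

R -> b e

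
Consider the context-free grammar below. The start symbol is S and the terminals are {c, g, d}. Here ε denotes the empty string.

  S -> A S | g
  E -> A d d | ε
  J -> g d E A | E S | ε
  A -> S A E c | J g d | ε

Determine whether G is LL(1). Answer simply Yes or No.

FIRST(S) = {d, g}
FIRST(E) = {ε, d, g}
FIRST(J) = {ε, d, g}
FIRST(A) = {ε, d, g}
FOLLOW(S) = {$, c, d, g}
FOLLOW(E) = {c, d, g}
FOLLOW(J) = {g}
FOLLOW(A) = {c, d, g}
Cell M[A, d] receives both A -> S A E c and A -> J g d and A -> ε — the grammar is not LL(1).

No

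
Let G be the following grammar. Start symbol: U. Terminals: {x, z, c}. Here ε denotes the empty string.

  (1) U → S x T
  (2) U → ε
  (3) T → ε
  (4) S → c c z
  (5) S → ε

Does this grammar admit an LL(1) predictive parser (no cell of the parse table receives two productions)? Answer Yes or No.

Yes

FIRST(U) = {ε, c, x}
FIRST(T) = {ε}
FIRST(S) = {ε, c}
FOLLOW(U) = {$}
FOLLOW(T) = {$}
FOLLOW(S) = {x}
Each cell of M receives at most one production.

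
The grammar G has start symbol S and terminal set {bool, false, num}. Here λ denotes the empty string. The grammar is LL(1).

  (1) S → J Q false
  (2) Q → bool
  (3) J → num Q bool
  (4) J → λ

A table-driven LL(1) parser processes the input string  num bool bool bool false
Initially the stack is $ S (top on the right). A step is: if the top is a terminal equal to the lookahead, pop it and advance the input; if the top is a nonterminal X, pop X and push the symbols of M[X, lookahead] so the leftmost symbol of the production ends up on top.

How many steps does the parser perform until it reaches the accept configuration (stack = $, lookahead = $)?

step 1: stack=$ S  input=num bool bool bool false $  — expand S → J Q false
step 2: stack=$ false Q J  input=num bool bool bool false $  — expand J → num Q bool
step 3: stack=$ false Q bool Q num  input=num bool bool bool false $  — match num
step 4: stack=$ false Q bool Q  input=bool bool bool false $  — expand Q → bool
step 5: stack=$ false Q bool bool  input=bool bool bool false $  — match bool
step 6: stack=$ false Q bool  input=bool bool false $  — match bool
step 7: stack=$ false Q  input=bool false $  — expand Q → bool
step 8: stack=$ false bool  input=bool false $  — match bool
step 9: stack=$ false  input=false $  — match false
Accept reached after 9 steps.

9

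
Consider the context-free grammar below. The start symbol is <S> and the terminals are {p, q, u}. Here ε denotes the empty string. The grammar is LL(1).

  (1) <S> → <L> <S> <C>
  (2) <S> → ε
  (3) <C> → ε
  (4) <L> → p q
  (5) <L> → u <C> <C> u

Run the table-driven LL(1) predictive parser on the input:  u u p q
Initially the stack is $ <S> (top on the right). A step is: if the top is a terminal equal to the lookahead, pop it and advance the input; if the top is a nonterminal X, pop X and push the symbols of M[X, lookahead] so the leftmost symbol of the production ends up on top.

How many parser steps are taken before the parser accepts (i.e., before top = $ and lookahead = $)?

      Stack                  Input      Action
   1  $ <S>                  u u p q $  expand <S> → <L> <S> <C>
   2  $ <C> <S> <L>          u u p q $  expand <L> → u <C> <C> u
   3  $ <C> <S> u <C> <C> u  u u p q $  match u
   4  $ <C> <S> u <C> <C>    u p q $    expand <C> → ε
   5  $ <C> <S> u <C>        u p q $    expand <C> → ε
   6  $ <C> <S> u            u p q $    match u
   7  $ <C> <S>              p q $      expand <S> → <L> <S> <C>
   8  $ <C> <C> <S> <L>      p q $      expand <L> → p q
   9  $ <C> <C> <S> q p      p q $      match p
  10  $ <C> <C> <S> q        q $        match q
  11  $ <C> <C> <S>          $          expand <S> → ε
  12  $ <C> <C>              $          expand <C> → ε
  13  $ <C>                  $          expand <C> → ε
Accept reached after 13 steps.

13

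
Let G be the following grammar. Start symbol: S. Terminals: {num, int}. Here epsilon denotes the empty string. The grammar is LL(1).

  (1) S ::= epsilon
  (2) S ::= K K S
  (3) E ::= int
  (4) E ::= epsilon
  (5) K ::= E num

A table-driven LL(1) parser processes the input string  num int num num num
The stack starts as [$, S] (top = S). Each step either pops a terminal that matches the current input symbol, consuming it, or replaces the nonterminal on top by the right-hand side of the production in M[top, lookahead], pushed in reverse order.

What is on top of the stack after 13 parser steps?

step 1: stack=$ S  input=num int num num num $  — expand S ::= K K S
step 2: stack=$ S K K  input=num int num num num $  — expand K ::= E num
step 3: stack=$ S K num E  input=num int num num num $  — expand E ::= epsilon
step 4: stack=$ S K num  input=num int num num num $  — match num
step 5: stack=$ S K  input=int num num num $  — expand K ::= E num
step 6: stack=$ S num E  input=int num num num $  — expand E ::= int
step 7: stack=$ S num int  input=int num num num $  — match int
step 8: stack=$ S num  input=num num num $  — match num
step 9: stack=$ S  input=num num $  — expand S ::= K K S
step 10: stack=$ S K K  input=num num $  — expand K ::= E num
step 11: stack=$ S K num E  input=num num $  — expand E ::= epsilon
step 12: stack=$ S K num  input=num num $  — match num
step 13: stack=$ S K  input=num $  — expand K ::= E num
Stack after step 13: $ S num E (top = E).

E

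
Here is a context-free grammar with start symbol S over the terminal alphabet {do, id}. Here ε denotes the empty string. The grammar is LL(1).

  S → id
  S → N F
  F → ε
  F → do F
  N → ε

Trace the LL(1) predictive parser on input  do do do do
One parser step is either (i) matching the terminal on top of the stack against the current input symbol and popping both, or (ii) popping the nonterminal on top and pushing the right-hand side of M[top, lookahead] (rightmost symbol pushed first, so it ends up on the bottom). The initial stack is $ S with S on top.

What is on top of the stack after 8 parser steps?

step 1: stack=$ S  input=do do do do $  — expand S → N F
step 2: stack=$ F N  input=do do do do $  — expand N → ε
step 3: stack=$ F  input=do do do do $  — expand F → do F
step 4: stack=$ F do  input=do do do do $  — match do
step 5: stack=$ F  input=do do do $  — expand F → do F
step 6: stack=$ F do  input=do do do $  — match do
step 7: stack=$ F  input=do do $  — expand F → do F
step 8: stack=$ F do  input=do do $  — match do
Stack after step 8: $ F (top = F).

F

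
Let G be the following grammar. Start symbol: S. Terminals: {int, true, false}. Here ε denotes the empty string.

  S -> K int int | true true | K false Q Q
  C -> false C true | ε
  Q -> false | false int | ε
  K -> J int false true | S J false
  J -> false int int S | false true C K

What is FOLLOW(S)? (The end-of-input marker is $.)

FIRST(C) = {ε, false}
FIRST(Q) = {ε, false}
FIRST(J) = {false}
FIRST(S) = {false, true}  (via K int int, K false Q Q)
FIRST(K) = {false, true}  (via J int false true, S J false)
FOLLOW(S) includes $ since S is the start symbol.
FOLLOW(C): in C->false C true, C is followed by true with FIRST {true}; in J->false true C K, C is followed by K with FIRST {false, true}. Thus FOLLOW(C) = {false, true}.
FOLLOW(J): in K->J int false true, J is followed by int false true with FIRST {int}; in K->S J false, J is followed by false with FIRST {false}. Thus FOLLOW(J) = {false, int}.
FOLLOW(S): in K->S J false, S is followed by J false with FIRST {false}; in J->false int int S, the suffix after S is empty, so FOLLOW(S) ⊇ FOLLOW(J) = {false, int}. Thus FOLLOW(S) = {$, false, int}.
FOLLOW(Q): in S->K false Q Q (occurrence 1), Q is followed by Q with FIRST {ε, false}; in S->K false Q Q (occurrence 1), the suffix after Q is nullable, so FOLLOW(Q) ⊇ FOLLOW(S) = {$, false, int}; in S->K false Q Q (occurrence 2), the suffix after Q is empty, so FOLLOW(Q) ⊇ FOLLOW(S) = {$, false, int}. Thus FOLLOW(Q) = {$, false, int}.
FOLLOW(K): in S->K int int, K is followed by int int with FIRST {int}; in S->K false Q Q, K is followed by false Q Q with FIRST {false}; in J->false true C K, the suffix after K is empty, so FOLLOW(K) ⊇ FOLLOW(J) = {false, int}. Thus FOLLOW(K) = {false, int}.

{$, false, int}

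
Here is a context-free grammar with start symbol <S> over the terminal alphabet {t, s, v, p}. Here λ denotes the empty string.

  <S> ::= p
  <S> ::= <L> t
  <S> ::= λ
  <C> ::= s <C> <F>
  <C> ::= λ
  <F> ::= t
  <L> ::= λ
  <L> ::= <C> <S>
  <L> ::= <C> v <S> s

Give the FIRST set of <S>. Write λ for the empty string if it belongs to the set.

FIRST(<C>) = {λ, s}
FIRST(<F>) = {t}
FIRST(<S>) = {λ, p, s, t, v}  (via <L> t)
FIRST(<L>) = {λ, p, s, t, v}  (via <C> <S>, <C> v <S> s)

{λ, p, s, t, v}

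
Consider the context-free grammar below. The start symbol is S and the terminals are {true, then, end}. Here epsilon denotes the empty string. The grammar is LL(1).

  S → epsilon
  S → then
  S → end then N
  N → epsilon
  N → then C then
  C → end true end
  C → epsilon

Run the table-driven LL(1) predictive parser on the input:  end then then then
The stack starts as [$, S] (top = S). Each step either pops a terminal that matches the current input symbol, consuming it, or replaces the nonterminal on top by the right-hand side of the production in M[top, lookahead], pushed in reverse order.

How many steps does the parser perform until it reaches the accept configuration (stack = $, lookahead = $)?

7

step 1: stack=$ S  input=end then then then $  — expand S → end then N
step 2: stack=$ N then end  input=end then then then $  — match end
step 3: stack=$ N then  input=then then then $  — match then
step 4: stack=$ N  input=then then $  — expand N → then C then
step 5: stack=$ then C then  input=then then $  — match then
step 6: stack=$ then C  input=then $  — expand C → epsilon
step 7: stack=$ then  input=then $  — match then
Accept reached after 7 steps.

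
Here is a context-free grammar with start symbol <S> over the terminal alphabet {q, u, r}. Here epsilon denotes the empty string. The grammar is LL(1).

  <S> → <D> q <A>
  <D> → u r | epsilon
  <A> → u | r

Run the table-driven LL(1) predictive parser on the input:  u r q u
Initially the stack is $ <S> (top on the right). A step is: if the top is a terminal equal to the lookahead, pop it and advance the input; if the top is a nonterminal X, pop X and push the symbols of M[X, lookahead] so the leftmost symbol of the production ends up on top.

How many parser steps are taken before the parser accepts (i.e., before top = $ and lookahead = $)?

7

step 1: stack=$ <S>  input=u r q u $  — expand <S> → <D> q <A>
step 2: stack=$ <A> q <D>  input=u r q u $  — expand <D> → u r
step 3: stack=$ <A> q r u  input=u r q u $  — match u
step 4: stack=$ <A> q r  input=r q u $  — match r
step 5: stack=$ <A> q  input=q u $  — match q
step 6: stack=$ <A>  input=u $  — expand <A> → u
step 7: stack=$ u  input=u $  — match u
Accept reached after 7 steps.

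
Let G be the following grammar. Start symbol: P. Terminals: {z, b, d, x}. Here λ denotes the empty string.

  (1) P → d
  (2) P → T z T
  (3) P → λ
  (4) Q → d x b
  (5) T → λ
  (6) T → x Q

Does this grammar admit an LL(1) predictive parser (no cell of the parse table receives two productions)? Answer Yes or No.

FIRST(P) = {λ, d, x, z}
FIRST(Q) = {d}
FIRST(T) = {λ, x}
FOLLOW(P) = {$}
FOLLOW(Q) = {$, z}
FOLLOW(T) = {$, z}
Each cell of M receives at most one production.

Yes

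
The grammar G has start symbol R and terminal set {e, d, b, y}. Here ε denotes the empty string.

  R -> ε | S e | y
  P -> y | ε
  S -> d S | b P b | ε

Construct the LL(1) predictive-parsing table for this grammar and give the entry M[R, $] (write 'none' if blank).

R -> ε

FIRST(P): from P->y we get {y}; from P->ε we get {ε}. So FIRST(P) = {ε, y}.
FIRST(S): from S->d S we get {d}; from S->b P b we get {b}; from S->ε we get {ε}. So FIRST(S) = {ε, b, d}.
FIRST(R): from R->ε we get {ε}; from R->S e we get {b, d, e}; from R->y we get {y}. So FIRST(R) = {ε, b, d, e, y}.
FOLLOW(R) includes $ since R is the start symbol.
FOLLOW(R): R appears on no right-hand side. Thus FOLLOW(R) = {$}.
For R -> ε: FIRST(ε) = {ε}, so it goes in M[R, t] for t ∈ {}; since ε ∈ FIRST, also for every t ∈ FOLLOW(R) = {$}.
For R -> S e: FIRST(S e) = {b, d, e}, so it goes in M[R, t] for t ∈ {b, d, e}.
For R -> y: FIRST(y) = {y}, so it goes in M[R, t] for t ∈ {y}.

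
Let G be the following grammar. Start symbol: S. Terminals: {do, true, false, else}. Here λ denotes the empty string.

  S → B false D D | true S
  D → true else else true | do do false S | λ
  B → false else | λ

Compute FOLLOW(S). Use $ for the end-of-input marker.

{$, do, true}

FIRST(D): from D→true else else true we get {true}; from D→do do false S we get {do}; from D→λ we get {λ}. So FIRST(D) = {λ, do, true}.
FIRST(B): from B→false else we get {false}; from B→λ we get {λ}. So FIRST(B) = {λ, false}.
FIRST(S): from S→B false D D we get {false}; from S→true S we get {true}. So FIRST(S) = {false, true}.
FOLLOW(S) includes $ since S is the start symbol.
FOLLOW(B): in S→B false D D, B is followed by false D D with FIRST {false}. Thus FOLLOW(B) = {false}.
FOLLOW(S): in S→true S, the suffix after S is empty (adds nothing new); in D→do do false S, the suffix after S is empty, so FOLLOW(S) ⊇ FOLLOW(D) = {$, do, true}. Thus FOLLOW(S) = {$, do, true}.
FOLLOW(D): in S→B false D D (occurrence 1), D is followed by D with FIRST {λ, do, true}; in S→B false D D (occurrence 1), the suffix after D is nullable, so FOLLOW(D) ⊇ FOLLOW(S) = {$, do, true}; in S→B false D D (occurrence 2), the suffix after D is empty, so FOLLOW(D) ⊇ FOLLOW(S) = {$, do, true}. Thus FOLLOW(D) = {$, do, true}.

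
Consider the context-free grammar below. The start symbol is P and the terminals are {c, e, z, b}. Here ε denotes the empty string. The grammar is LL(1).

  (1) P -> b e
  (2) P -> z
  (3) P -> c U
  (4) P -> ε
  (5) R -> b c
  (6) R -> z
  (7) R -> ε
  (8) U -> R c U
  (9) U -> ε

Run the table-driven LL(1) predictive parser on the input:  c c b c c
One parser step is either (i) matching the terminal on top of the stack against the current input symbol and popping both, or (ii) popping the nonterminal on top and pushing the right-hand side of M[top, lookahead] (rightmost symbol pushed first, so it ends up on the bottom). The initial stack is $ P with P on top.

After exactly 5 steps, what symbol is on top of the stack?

     Stack    Input        Action
  1  $ P      c c b c c $  expand P -> c U
  2  $ U c    c c b c c $  match c
  3  $ U      c b c c $    expand U -> R c U
  4  $ U c R  c b c c $    expand R -> ε
  5  $ U c    c b c c $    match c
Stack after step 5: $ U (top = U).

U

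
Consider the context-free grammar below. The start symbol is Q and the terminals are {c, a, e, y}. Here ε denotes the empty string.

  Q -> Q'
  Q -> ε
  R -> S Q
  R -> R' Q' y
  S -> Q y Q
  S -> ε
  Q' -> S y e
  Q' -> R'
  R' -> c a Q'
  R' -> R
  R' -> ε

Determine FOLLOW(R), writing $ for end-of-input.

FIRST(Q): from Q->Q' we get {ε, c, y}; from Q->ε we get {ε}. So FIRST(Q) = {ε, c, y}.
FIRST(S): from S->Q y Q we get {c, y}; from S->ε we get {ε}. So FIRST(S) = {ε, c, y}.
FIRST(R): from R->S Q we get {ε, c, y}; from R->R' Q' y we get {c, y}. So FIRST(R) = {ε, c, y}.
FIRST(R'): from R'->c a Q' we get {c}; from R'->R we get {ε, c, y}; from R'->ε we get {ε}. So FIRST(R') = {ε, c, y}.
FIRST(Q'): from Q'->S y e we get {c, y}; from Q'->R' we get {ε, c, y}. So FIRST(Q') = {ε, c, y}.
FOLLOW(Q) includes $ since Q is the start symbol.
FOLLOW(Q): in R->S Q, the suffix after Q is empty, so FOLLOW(Q) ⊇ FOLLOW(R) = {$, c, y}; in S->Q y Q (occurrence 1), Q is followed by y Q with FIRST {y}; in S->Q y Q (occurrence 2), the suffix after Q is empty, so FOLLOW(Q) ⊇ FOLLOW(S) = {$, c, y}. Thus FOLLOW(Q) = {$, c, y}.
FOLLOW(R): in R'->R, the suffix after R is empty, so FOLLOW(R) ⊇ FOLLOW(R') = {$, c, y}. Thus FOLLOW(R) = {$, c, y}.
FOLLOW(S): in R->S Q, S is followed by Q with FIRST {ε, c, y}; in R->S Q, the suffix after S is nullable, so FOLLOW(S) ⊇ FOLLOW(R) = {$, c, y}; in Q'->S y e, S is followed by y e with FIRST {y}. Thus FOLLOW(S) = {$, c, y}.
FOLLOW(Q'): in Q->Q', the suffix after Q' is empty, so FOLLOW(Q') ⊇ FOLLOW(Q) = {$, c, y}; in R->R' Q' y, Q' is followed by y with FIRST {y}; in R'->c a Q', the suffix after Q' is empty, so FOLLOW(Q') ⊇ FOLLOW(R') = {$, c, y}. Thus FOLLOW(Q') = {$, c, y}.
FOLLOW(R'): in R->R' Q' y, R' is followed by Q' y with FIRST {c, y}; in Q'->R', the suffix after R' is empty, so FOLLOW(R') ⊇ FOLLOW(Q') = {$, c, y}. Thus FOLLOW(R') = {$, c, y}.

{$, c, y}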